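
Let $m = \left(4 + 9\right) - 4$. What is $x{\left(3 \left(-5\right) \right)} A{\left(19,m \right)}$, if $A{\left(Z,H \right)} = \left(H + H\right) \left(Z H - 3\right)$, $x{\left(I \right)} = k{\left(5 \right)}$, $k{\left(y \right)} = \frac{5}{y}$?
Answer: $3024$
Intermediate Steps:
$x{\left(I \right)} = 1$ ($x{\left(I \right)} = \frac{5}{5} = 5 \cdot \frac{1}{5} = 1$)
$m = 9$ ($m = 13 - 4 = 9$)
$A{\left(Z,H \right)} = 2 H \left(-3 + H Z\right)$ ($A{\left(Z,H \right)} = 2 H \left(H Z - 3\right) = 2 H \left(-3 + H Z\right)$)
$x{\left(3 \left(-5\right) \right)} A{\left(19,m \right)} = 1 \cdot 2 \cdot 9 \left(-3 + 9 \cdot 19\right) = 1 \cdot 2 \cdot 9 \left(-3 + 171\right) = 1 \cdot 2 \cdot 9 \cdot 168 = 1 \cdot 3024 = 3024$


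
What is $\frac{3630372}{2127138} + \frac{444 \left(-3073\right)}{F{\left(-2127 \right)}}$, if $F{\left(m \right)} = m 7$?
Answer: $\frac{23463057314}{251356807} \approx 93.346$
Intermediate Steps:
$F{\left(m \right)} = 7 m$
$\frac{3630372}{2127138} + \frac{444 \left(-3073\right)}{F{\left(-2127 \right)}} = \frac{3630372}{2127138} + \frac{444 \left(-3073\right)}{7 \left(-2127\right)} = 3630372 \cdot \frac{1}{2127138} - \frac{1364412}{-14889} = \frac{605062}{354523} - - \frac{64972}{709} = \frac{605062}{354523} + \frac{64972}{709} = \frac{23463057314}{251356807}$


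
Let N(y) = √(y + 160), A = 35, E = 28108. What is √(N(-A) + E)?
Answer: √(28108 + 5*√5) ≈ 167.69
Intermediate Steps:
N(y) = √(160 + y)
√(N(-A) + E) = √(√(160 - 1*35) + 28108) = √(√(160 - 35) + 28108) = √(√125 + 28108) = √(5*√5 + 28108) = √(28108 + 5*√5)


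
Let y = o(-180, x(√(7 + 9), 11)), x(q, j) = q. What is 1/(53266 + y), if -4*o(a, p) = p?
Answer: 1/53265 ≈ 1.8774e-5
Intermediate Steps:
o(a, p) = -p/4
y = -1 (y = -√(7 + 9)/4 = -√16/4 = -¼*4 = -1)
1/(53266 + y) = 1/(53266 - 1) = 1/53265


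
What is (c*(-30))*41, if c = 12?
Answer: -14760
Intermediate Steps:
(c*(-30))*41 = (12*(-30))*41 = -360*41 = -14760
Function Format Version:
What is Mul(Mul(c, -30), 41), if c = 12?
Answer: -14760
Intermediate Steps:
Mul(Mul(c, -30), 41) = Mul(Mul(12, -30), 41) = Mul(-360, 41) = -14760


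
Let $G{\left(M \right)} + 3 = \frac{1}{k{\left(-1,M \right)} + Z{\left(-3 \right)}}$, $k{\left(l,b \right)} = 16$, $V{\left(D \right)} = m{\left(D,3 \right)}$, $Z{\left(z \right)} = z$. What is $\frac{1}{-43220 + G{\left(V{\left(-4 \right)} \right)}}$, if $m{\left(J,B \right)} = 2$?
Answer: $- \frac{13}{561898} \approx -2.3136 \cdot 10^{-5}$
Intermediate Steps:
$V{\left(D \right)} = 2$
$G{\left(M \right)} = - \frac{38}{13}$ ($G{\left(M \right)} = -3 + \frac{1}{16 - 3} = -3 + \frac{1}{13} = - \frac{38}{13}$)
$\frac{1}{-43220 + G{\left(V{\left(-4 \right)} \right)}} = \frac{1}{-43220 - \frac{38}{13}} = \frac{1}{- \frac{561898}{13}} = - \frac{13}{561898}$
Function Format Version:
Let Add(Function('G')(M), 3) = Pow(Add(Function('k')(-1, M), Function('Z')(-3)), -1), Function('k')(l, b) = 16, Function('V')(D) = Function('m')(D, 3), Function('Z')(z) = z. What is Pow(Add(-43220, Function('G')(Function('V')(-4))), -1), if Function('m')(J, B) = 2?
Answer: Rational(-13, 561898) ≈ -2.3136e-5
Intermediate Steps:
Function('V')(D) = 2
Function('G')(M) = Rational(-38, 13) (Function('G')(M) = Add(-3, Pow(Add(16, -3), -1)) = Add(-3, Pow(13, -1)) = Add(-3, Rational(1, 13)) = Rational(-38, 13))
Pow(Add(-43220, Function('G')(Function('V')(-4))), -1) = Pow(Add(-43220, Rational(-38, 13)), -1) = Pow(Rational(-561898, 13), -1) = Rational(-13, 561898)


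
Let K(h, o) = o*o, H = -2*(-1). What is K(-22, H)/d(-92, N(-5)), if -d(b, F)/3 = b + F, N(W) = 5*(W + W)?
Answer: 2/213 ≈ 0.0093897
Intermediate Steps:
N(W) = 10*W (N(W) = 5*(2*W) = 10*W)
H = 2
K(h, o) = o²
d(b, F) = -3*F - 3*b (d(b, F) = -3*(b + F) = -3*(F + b) = -3*F - 3*b)
K(-22, H)/d(-92, N(-5)) = 2²/(-30*(-5) - 3*(-92)) = 4/(-3*(-50) + 276) = 4/(150 + 276) = 4/426 = 4*(1/426) = 2/213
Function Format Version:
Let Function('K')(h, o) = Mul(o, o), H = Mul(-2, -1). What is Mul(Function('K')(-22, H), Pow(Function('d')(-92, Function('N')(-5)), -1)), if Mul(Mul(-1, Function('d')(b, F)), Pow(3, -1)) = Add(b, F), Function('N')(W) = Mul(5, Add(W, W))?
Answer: Rational(2, 213) ≈ 0.0093897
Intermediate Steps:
Function('N')(W) = Mul(10, W) (Function('N')(W) = Mul(5, Mul(2, W)) = Mul(10, W))
H = 2
Function('K')(h, o) = Pow(o, 2)
Function('d')(b, F) = Add(Mul(-3, F), Mul(-3, b)) (Function('d')(b, F) = Mul(-3, Add(b, F)) = Mul(-3, Add(F, b)) = Add(Mul(-3, F), Mul(-3, b)))
Mul(Function('K')(-22, H), Pow(Function('d')(-92, Function('N')(-5)), -1)) = Mul(Pow(2, 2), Pow(Add(Mul(-3, Mul(10, -5)), Mul(-3, -92)), -1)) = Mul(4, Pow(Add(Mul(-3, -50), 276), -1)) = Mul(4, Pow(Add(150, 276), -1)) = Mul(4, Pow(426, -1)) = Mul(4, Rational(1, 426)) = Rational(2, 213)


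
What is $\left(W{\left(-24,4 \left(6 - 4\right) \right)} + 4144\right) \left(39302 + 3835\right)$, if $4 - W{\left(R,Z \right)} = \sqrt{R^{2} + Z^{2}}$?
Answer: $178932276 - 345096 \sqrt{10} \approx 1.7784 \cdot 10^{8}$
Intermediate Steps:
$W{\left(R,Z \right)} = 4 - \sqrt{R^{2} + Z^{2}}$
$\left(W{\left(-24,4 \left(6 - 4\right) \right)} + 4144\right) \left(39302 + 3835\right) = \left(\left(4 - \sqrt{\left(-24\right)^{2} + \left(4 \left(6 - 4\right)\right)^{2}}\right) + 4144\right) \left(39302 + 3835\right) = \left(\left(4 - \sqrt{576 + \left(4 \cdot 2\right)^{2}}\right) + 4144\right) 43137 = \left(\left(4 - \sqrt{576 + 8^{2}}\right) + 4144\right) 43137 = \left(\left(4 - \sqrt{576 + 64}\right) + 4144\right) 43137 = \left(\left(4 - \sqrt{640}\right) + 4144\right) 43137 = \left(\left(4 - 8 \sqrt{10}\right) + 4144\right) 43137 = \left(4148 - 8 \sqrt{10}\right) 43137 = 178932276 - 345096 \sqrt{10}$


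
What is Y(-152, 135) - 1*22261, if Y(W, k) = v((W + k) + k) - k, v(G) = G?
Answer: -22278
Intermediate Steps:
Y(W, k) = W + k (Y(W, k) = ((W + k) + k) - k = (W + 2*k) - k = W + k)
Y(-152, 135) - 1*22261 = (-152 + 135) - 1*22261 = -17 - 22261 = -22278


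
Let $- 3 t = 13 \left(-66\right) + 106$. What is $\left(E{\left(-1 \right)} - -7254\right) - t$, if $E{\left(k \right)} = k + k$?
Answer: $\frac{21004}{3} \approx 7001.3$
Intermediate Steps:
$t = \frac{752}{3}$ ($t = - \frac{13 \left(-66\right) + 106}{3} = - \frac{-858 + 106}{3} = \left(- \frac{1}{3}\right) \left(-752\right) = \frac{752}{3} \approx 250.67$)
$E{\left(k \right)} = 2 k$
$\left(E{\left(-1 \right)} - -7254\right) - t = \left(2 \left(-1\right) - -7254\right) - \frac{752}{3} = \left(-2 + 7254\right) - \frac{752}{3} = 7252 - \frac{752}{3} = \frac{21004}{3}$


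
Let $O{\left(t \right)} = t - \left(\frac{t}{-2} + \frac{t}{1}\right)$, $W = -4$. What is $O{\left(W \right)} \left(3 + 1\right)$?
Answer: $-8$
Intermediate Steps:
$O{\left(t \right)} = \frac{t}{2}$ ($O{\left(t \right)} = t - \left(t \left(- \frac{1}{2}\right) + t 1\right) = t - \left(- \frac{t}{2} + t\right) = t - \frac{t}{2} = \frac{t}{2}$)
$O{\left(W \right)} \left(3 + 1\right) = \frac{1}{2} \left(-4\right) \left(3 + 1\right) = \left(-2\right) 4 = -8$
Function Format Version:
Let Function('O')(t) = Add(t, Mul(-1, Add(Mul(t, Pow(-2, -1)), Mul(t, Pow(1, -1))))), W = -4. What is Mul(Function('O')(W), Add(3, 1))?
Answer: -8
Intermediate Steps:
Function('O')(t) = Mul(Rational(1, 2), t) (Function('O')(t) = Add(t, Mul(-1, Add(Mul(t, Rational(-1, 2)), Mul(t, 1)))) = Add(t, Mul(-1, Add(Mul(Rational(-1, 2), t), t))) = Add(t, Mul(-1, Mul(Rational(1, 2), t))) = Add(t, Mul(Rational(-1, 2), t)) = Mul(Rational(1, 2), t))
Mul(Function('O')(W), Add(3, 1)) = Mul(Mul(Rational(1, 2), -4), Add(3, 1)) = Mul(-2, 4) = -8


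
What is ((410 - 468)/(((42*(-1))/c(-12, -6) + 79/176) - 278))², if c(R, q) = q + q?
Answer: 104203264/2326422289 ≈ 0.044791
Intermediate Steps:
c(R, q) = 2*q
((410 - 468)/(((42*(-1))/c(-12, -6) + 79/176) - 278))² = ((410 - 468)/(((42*(-1))/((2*(-6))) + 79/176) - 278))² = (-58/((-42/(-12) + 79*(1/176)) - 278))² = (-58/((-42*(-1/12) + 79/176) - 278))² = (-58/((7/2 + 79/176) - 278))² = (-58/(695/176 - 278))² = (-58/(-48233/176))² = (-58*(-176/48233))² = (10208/48233)² = 104203264/2326422289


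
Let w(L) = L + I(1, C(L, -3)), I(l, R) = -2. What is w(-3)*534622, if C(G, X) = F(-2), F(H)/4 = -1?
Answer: -2673110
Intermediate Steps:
F(H) = -4 (F(H) = 4*(-1) = -4)
C(G, X) = -4
w(L) = -2 + L (w(L) = L - 2 = -2 + L)
w(-3)*534622 = (-2 - 3)*534622 = -5*534622 = -2673110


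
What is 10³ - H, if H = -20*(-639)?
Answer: -11780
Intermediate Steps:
H = 12780
10³ - H = 10³ - 1*12780 = 1000 - 12780 = -11780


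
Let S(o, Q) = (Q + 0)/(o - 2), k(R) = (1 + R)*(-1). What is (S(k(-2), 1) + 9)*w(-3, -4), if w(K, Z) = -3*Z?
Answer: 96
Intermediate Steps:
k(R) = -1 - R
S(o, Q) = Q/(-2 + o)
(S(k(-2), 1) + 9)*w(-3, -4) = (1/(-2 + (-1 - 1*(-2))) + 9)*(-3*(-4)) = (1/(-2 + (-1 + 2)) + 9)*12 = (1/(-2 + 1) + 9)*12 = (1/(-1) + 9)*12 = (1*(-1) + 9)*12 = (-1 + 9)*12 = 8*12 = 96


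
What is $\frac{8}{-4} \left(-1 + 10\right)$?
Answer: $-18$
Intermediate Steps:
$\frac{8}{-4} \left(-1 + 10\right) = 8 \left(- \frac{1}{4}\right) 9 = \left(-2\right) 9 = -18$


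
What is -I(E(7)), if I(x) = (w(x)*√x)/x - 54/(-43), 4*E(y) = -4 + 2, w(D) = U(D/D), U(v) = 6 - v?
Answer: -54/43 + 5*I*√2 ≈ -1.2558 + 7.0711*I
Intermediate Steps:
w(D) = 5 (w(D) = 6 - D/D = 6 - 1*1 = 6 - 1 = 5)
E(y) = -½ (E(y) = (-4 + 2)/4 = (¼)*(-2) = -½)
I(x) = 54/43 + 5/√x (I(x) = (5*√x)/x - 54/(-43) = 5/√x - 54*(-1/43) = 5/√x + 54/43 = 54/43 + 5/√x)
-I(E(7)) = -(54/43 + 5/√(-½)) = -(54/43 + 5*(-I*√2)) = -(54/43 - 5*I*√2) = -54/43 + 5*I*√2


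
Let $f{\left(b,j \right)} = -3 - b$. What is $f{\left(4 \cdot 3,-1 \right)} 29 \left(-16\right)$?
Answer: $6960$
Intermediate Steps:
$f{\left(4 \cdot 3,-1 \right)} 29 \left(-16\right) = \left(-3 - 4 \cdot 3\right) 29 \left(-16\right) = \left(-3 - 12\right) 29 \left(-16\right) = \left(-15\right) 29 \left(-16\right) = \left(-435\right) \left(-16\right) = 6960$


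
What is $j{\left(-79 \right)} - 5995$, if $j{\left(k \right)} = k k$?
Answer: $246$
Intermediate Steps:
$j{\left(k \right)} = k^{2}$
$j{\left(-79 \right)} - 5995 = \left(-79\right)^{2} - 5995 = 6241 - 5995 = 246$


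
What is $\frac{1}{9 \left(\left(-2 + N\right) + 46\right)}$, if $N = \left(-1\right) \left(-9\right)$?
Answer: $\frac{1}{477} \approx 0.0020964$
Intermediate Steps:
$N = 9$
$\frac{1}{9 \left(\left(-2 + N\right) + 46\right)} = \frac{1}{9 \left(\left(-2 + 9\right) + 46\right)} = \frac{1}{9 \left(7 + 46\right)} = \frac{1}{9 \cdot 53} = \frac{1}{477}$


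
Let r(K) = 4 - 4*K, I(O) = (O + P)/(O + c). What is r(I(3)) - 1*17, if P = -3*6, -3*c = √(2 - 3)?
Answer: 277/41 + 90*I/41 ≈ 6.7561 + 2.1951*I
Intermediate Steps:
c = -I/3 (c = -√(2 - 3)/3 = -I/3 ≈ -0.33333*I)
P = -18
I(O) = (-18 + O)/(O - I/3) (I(O) = (O - 18)/(O - I/3) = (-18 + O)/(O - I/3))
r(I(3)) - 1*17 = (4 - 12*(-18 + 3)/(-I + 3*3)) - 1*17 = (4 - 12*(-15)/(-I + 9)) - 17 = (4 - 12*(-15)/(9 - I)) - 17 = (4 - 12*(9 + I)/82*(-15)) - 17 = (4 - 4*(-405/82 - 45*I/82)) - 17 = (4 + (810/41 + 90*I/41)) - 17 = (974/41 + 90*I/41) - 17 = 277/41 + 90*I/41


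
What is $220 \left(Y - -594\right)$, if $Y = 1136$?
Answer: $380600$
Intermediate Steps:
$220 \left(Y - -594\right) = 220 \left(1136 - -594\right) = 220 \left(1136 + 594\right) = 220 \cdot 1730 = 380600$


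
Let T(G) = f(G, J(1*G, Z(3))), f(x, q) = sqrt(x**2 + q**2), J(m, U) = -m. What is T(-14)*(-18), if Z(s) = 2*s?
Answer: -252*sqrt(2) ≈ -356.38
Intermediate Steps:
f(x, q) = sqrt(q**2 + x**2)
T(G) = sqrt(2)*sqrt(G**2) (T(G) = sqrt((-G)**2 + G**2) = sqrt(G**2 + G**2) = sqrt(2*G**2) = sqrt(2)*sqrt(G**2))
T(-14)*(-18) = (sqrt(2)*sqrt((-14)**2))*(-18) = (sqrt(2)*sqrt(196))*(-18) = (sqrt(2)*14)*(-18) = (14*sqrt(2))*(-18) = -252*sqrt(2)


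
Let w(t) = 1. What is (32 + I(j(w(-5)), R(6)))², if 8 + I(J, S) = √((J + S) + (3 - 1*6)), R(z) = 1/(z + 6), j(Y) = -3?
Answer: (144 + I*√213)²/36 ≈ 570.08 + 116.76*I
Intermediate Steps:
R(z) = 1/(6 + z)
I(J, S) = -8 + √(-3 + J + S) (I(J, S) = -8 + √((J + S) + (3 - 1*6)) = -8 + √((J + S) + (3 - 6)) = -8 + √((J + S) - 3) = -8 + √(-3 + J + S))
(32 + I(j(w(-5)), R(6)))² = (32 + (-8 + √(-3 - 3 + 1/(6 + 6))))² = (32 + (-8 + √(-3 - 3 + 1/12)))² = (32 + (-8 + √(-71/12)))² = (32 + (-8 + I*√213/6))² = (24 + I*√213/6)²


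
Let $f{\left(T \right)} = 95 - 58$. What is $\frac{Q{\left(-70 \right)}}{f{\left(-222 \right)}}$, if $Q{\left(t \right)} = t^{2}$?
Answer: $\frac{4900}{37} \approx 132.43$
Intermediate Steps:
$f{\left(T \right)} = 37$ ($f{\left(T \right)} = 95 - 58 = 37$)
$\frac{Q{\left(-70 \right)}}{f{\left(-222 \right)}} = \frac{\left(-70\right)^{2}}{37} = 4900 \cdot \frac{1}{37} = \frac{4900}{37}$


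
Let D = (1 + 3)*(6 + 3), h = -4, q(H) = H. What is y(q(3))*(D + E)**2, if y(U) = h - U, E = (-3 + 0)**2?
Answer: -14175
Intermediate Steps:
E = 9 (E = (-3)**2 = 9)
D = 36 (D = 4*9 = 36)
y(U) = -4 - U
y(q(3))*(D + E)**2 = (-4 - 1*3)*(36 + 9)**2 = (-4 - 3)*45**2 = -7*2025 = -14175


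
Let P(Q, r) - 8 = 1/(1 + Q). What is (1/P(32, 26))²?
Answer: 1089/70225 ≈ 0.015507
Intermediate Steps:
P(Q, r) = 8 + 1/(1 + Q)
(1/P(32, 26))² = (1/((9 + 8*32)/(1 + 32)))² = (1/((9 + 256)/33))² = (1/((1/33)*265))² = (1/(265/33))² = (33/265)² = 1089/70225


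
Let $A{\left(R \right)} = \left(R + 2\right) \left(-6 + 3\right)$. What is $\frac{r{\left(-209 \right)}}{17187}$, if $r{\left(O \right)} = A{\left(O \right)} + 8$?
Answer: $\frac{37}{1011} \approx 0.036597$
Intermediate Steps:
$A{\left(R \right)} = -6 - 3 R$ ($A{\left(R \right)} = \left(2 + R\right) \left(-3\right) = -6 - 3 R$)
$r{\left(O \right)} = 2 - 3 O$ ($r{\left(O \right)} = \left(-6 - 3 O\right) + 8 = 2 - 3 O$)
$\frac{r{\left(-209 \right)}}{17187} = \frac{2 - -627}{17187} = \left(2 + 627\right) \frac{1}{17187} = 629 \cdot \frac{1}{17187} = \frac{37}{1011}$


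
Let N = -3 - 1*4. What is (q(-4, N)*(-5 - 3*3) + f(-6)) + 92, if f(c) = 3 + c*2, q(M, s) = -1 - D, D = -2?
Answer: 69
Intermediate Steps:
N = -7 (N = -3 - 4 = -7)
q(M, s) = 1 (q(M, s) = -1 - 1*(-2) = -1 + 2 = 1)
f(c) = 3 + 2*c
(q(-4, N)*(-5 - 3*3) + f(-6)) + 92 = (1*(-5 - 3*3) + (3 + 2*(-6))) + 92 = (1*(-5 - 9) + (3 - 12)) + 92 = (1*(-14) - 9) + 92 = (-14 - 9) + 92 = -23 + 92 = 69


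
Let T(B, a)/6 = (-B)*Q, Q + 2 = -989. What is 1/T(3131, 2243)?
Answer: 1/18616926 ≈ 5.3715e-8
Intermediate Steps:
Q = -991 (Q = -2 - 989 = -991)
T(B, a) = 5946*B (T(B, a) = 6*(-B*(-991)) = 6*(991*B) = 5946*B)
1/T(3131, 2243) = 1/(5946*3131) = 1/18616926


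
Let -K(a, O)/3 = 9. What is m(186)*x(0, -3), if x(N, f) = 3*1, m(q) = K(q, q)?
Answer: -81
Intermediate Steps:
K(a, O) = -27 (K(a, O) = -3*9 = -27)
m(q) = -27
x(N, f) = 3
m(186)*x(0, -3) = -27*3 = -81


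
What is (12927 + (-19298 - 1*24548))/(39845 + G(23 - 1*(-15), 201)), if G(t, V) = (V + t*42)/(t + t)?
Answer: -2349844/3030017 ≈ -0.77552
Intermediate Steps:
G(t, V) = (V + 42*t)/(2*t) (G(t, V) = (V + 42*t)/((2*t)) = (V + 42*t)*(1/(2*t)) = (V + 42*t)/(2*t))
(12927 + (-19298 - 1*24548))/(39845 + G(23 - 1*(-15), 201)) = (12927 + (-19298 - 1*24548))/(39845 + (21 + (½)*201/(23 - 1*(-15)))) = (12927 + (-19298 - 24548))/(39845 + (21 + (½)*201/(23 + 15))) = (12927 - 43846)/(39845 + (21 + (½)*201/38)) = -30919/(39845 + (21 + (½)*201*(1/38))) = -30919/(39845 + (21 + 201/76)) = -30919/(39845 + 1797/76) = -30919/3030017/76 = -30919*76/3030017 = -2349844/3030017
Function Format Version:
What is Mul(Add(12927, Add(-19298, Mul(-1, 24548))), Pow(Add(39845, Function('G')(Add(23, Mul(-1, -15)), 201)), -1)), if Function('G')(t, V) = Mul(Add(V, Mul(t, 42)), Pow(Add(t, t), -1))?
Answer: Rational(-2349844, 3030017) ≈ -0.77552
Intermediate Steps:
Function('G')(t, V) = Mul(Rational(1, 2), Pow(t, -1), Add(V, Mul(42, t))) (Function('G')(t, V) = Mul(Add(V, Mul(42, t)), Pow(Mul(2, t), -1)) = Mul(Add(V, Mul(42, t)), Mul(Rational(1, 2), Pow(t, -1))) = Mul(Rational(1, 2), Pow(t, -1), Add(V, Mul(42, t))))
Mul(Add(12927, Add(-19298, Mul(-1, 24548))), Pow(Add(39845, Function('G')(Add(23, Mul(-1, -15)), 201)), -1)) = Mul(Add(12927, Add(-19298, Mul(-1, 24548))), Pow(Add(39845, Add(21, Mul(Rational(1, 2), 201, Pow(Add(23, Mul(-1, -15)), -1)))), -1)) = Mul(Add(12927, Add(-19298, -24548)), Pow(Add(39845, Add(21, Mul(Rational(1, 2), 201, Pow(Add(23, 15), -1)))), -1)) = Mul(Add(12927, -43846), Pow(Add(39845, Add(21, Mul(Rational(1, 2), 201, Pow(38, -1)))), -1)) = Mul(-30919, Pow(Add(39845, Add(21, Mul(Rational(1, 2), 201, Rational(1, 38)))), -1)) = Mul(-30919, Pow(Add(39845, Add(21, Rational(201, 76))), -1)) = Mul(-30919, Pow(Add(39845, Rational(1797, 76)), -1)) = Mul(-30919, Pow(Rational(3030017, 76), -1)) = Mul(-30919, Rational(76, 3030017)) = Rational(-2349844, 3030017)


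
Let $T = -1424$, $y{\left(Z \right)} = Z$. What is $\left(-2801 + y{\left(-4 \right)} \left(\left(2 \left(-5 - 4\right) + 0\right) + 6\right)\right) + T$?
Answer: $-4177$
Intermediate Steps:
$\left(-2801 + y{\left(-4 \right)} \left(\left(2 \left(-5 - 4\right) + 0\right) + 6\right)\right) + T = \left(-2801 - 4 \left(\left(2 \left(-5 - 4\right) + 0\right) + 6\right)\right) - 1424 = \left(-2801 - 4 \left(\left(2 \left(-9\right) + 0\right) + 6\right)\right) - 1424 = \left(-2801 - 4 \left(\left(-18 + 0\right) + 6\right)\right) - 1424 = \left(-2801 - 4 \left(-18 + 6\right)\right) - 1424 = \left(-2801 - -48\right) - 1424 = \left(-2801 + 48\right) - 1424 = -2753 - 1424 = -4177$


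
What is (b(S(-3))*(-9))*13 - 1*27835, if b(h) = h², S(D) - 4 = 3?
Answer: -33568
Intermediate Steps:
S(D) = 7 (S(D) = 4 + 3 = 7)
(b(S(-3))*(-9))*13 - 1*27835 = (7²*(-9))*13 - 1*27835 = (49*(-9))*13 - 27835 = -441*13 - 27835 = -5733 - 27835 = -33568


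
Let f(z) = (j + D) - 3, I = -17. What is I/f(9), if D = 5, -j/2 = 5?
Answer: 17/8 ≈ 2.1250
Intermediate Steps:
j = -10 (j = -2*5 = -10)
f(z) = -8 (f(z) = (-10 + 5) - 3 = -5 - 3 = -8)
I/f(9) = -17/(-8) = -17*(-1/8) = 17/8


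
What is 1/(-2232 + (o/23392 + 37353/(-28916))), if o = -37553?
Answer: -9947104/22230754421 ≈ -0.00044745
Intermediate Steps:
1/(-2232 + (o/23392 + 37353/(-28916))) = 1/(-2232 + (-37553/23392 + 37353/(-28916))) = 1/(-2232 + (-37553*1/23392 + 37353*(-1/28916))) = 1/(-2232 + (-2209/1376 - 37353/28916)) = 1/(-2232 - 28818293/9947104) = 1/(-22230754421/9947104) = -9947104/22230754421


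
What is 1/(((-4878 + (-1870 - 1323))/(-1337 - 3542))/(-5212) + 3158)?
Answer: 3632764/11472267559 ≈ 0.00031666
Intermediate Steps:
1/(((-4878 + (-1870 - 1323))/(-1337 - 3542))/(-5212) + 3158) = 1/(((-4878 - 3193)/(-4879))*(-1/5212) + 3158) = 1/(-8071*(-1/4879)*(-1/5212) + 3158) = 1/((1153/697)*(-1/5212) + 3158) = 1/(-1153/3632764 + 3158) = 1/(11472267559/3632764) = 3632764/11472267559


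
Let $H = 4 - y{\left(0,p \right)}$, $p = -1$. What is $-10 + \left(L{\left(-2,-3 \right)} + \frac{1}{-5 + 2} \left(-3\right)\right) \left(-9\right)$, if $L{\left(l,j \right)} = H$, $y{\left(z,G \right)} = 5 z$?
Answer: $-55$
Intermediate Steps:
$H = 4$ ($H = 4 - 5 \cdot 0 = 4 - 0 = 4 + 0 = 4$)
$L{\left(l,j \right)} = 4$
$-10 + \left(L{\left(-2,-3 \right)} + \frac{1}{-5 + 2} \left(-3\right)\right) \left(-9\right) = -10 + \left(4 + \frac{1}{-5 + 2} \left(-3\right)\right) \left(-9\right) = -10 + \left(4 + \frac{1}{-3} \left(-3\right)\right) \left(-9\right) = -10 + \left(4 - -1\right) \left(-9\right) = -10 + \left(4 + 1\right) \left(-9\right) = -10 + 5 \left(-9\right) = -10 - 45 = -55$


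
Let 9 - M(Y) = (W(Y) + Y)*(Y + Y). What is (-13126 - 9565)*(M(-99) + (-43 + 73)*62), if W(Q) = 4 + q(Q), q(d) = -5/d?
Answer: 384181321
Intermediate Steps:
W(Q) = 4 - 5/Q
M(Y) = 9 - 2*Y*(4 + Y - 5/Y) (M(Y) = 9 - ((4 - 5/Y) + Y)*(Y + Y) = 9 - (4 + Y - 5/Y)*2*Y = 9 - 2*Y*(4 + Y - 5/Y))
(-13126 - 9565)*(M(-99) + (-43 + 73)*62) = (-13126 - 9565)*((19 - 8*(-99) - 2*(-99)²) + (-43 + 73)*62) = -22691*((19 + 792 - 2*9801) + 30*62) = -22691*((19 + 792 - 19602) + 1860) = -22691*(-18791 + 1860) = -22691*(-16931) = 384181321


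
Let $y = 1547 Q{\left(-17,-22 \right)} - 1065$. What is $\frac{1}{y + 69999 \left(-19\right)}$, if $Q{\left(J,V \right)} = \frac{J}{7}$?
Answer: $- \frac{1}{1334803} \approx -7.4917 \cdot 10^{-7}$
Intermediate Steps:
$Q{\left(J,V \right)} = \frac{J}{7}$ ($Q{\left(J,V \right)} = J \frac{1}{7} = \frac{J}{7}$)
$y = -4822$ ($y = 1547 \cdot \frac{1}{7} \left(-17\right) - 1065 = 1547 \left(- \frac{17}{7}\right) - 1065 = -3757 - 1065 = -4822$)
$\frac{1}{y + 69999 \left(-19\right)} = \frac{1}{-4822 + 69999 \left(-19\right)} = \frac{1}{-4822 - 1329981} = \frac{1}{-1334803} = - \frac{1}{1334803}$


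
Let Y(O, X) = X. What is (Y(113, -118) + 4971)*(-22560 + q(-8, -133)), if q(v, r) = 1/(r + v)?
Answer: -15437203733/141 ≈ -1.0948e+8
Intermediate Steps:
(Y(113, -118) + 4971)*(-22560 + q(-8, -133)) = (-118 + 4971)*(-22560 + 1/(-133 - 8)) = 4853*(-22560 + 1/(-141)) = 4853*(-22560 - 1/141) = 4853*(-3180961/141) = -15437203733/141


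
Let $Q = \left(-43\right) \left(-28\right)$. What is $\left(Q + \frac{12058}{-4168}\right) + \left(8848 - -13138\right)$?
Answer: $\frac{48321931}{2084} \approx 23187.0$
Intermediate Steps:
$Q = 1204$
$\left(Q + \frac{12058}{-4168}\right) + \left(8848 - -13138\right) = \left(1204 + \frac{12058}{-4168}\right) + \left(8848 - -13138\right) = \left(1204 + 12058 \left(- \frac{1}{4168}\right)\right) + \left(8848 + 13138\right) = \left(1204 - \frac{6029}{2084}\right) + 21986 = \frac{2503107}{2084} + 21986 = \frac{48321931}{2084}$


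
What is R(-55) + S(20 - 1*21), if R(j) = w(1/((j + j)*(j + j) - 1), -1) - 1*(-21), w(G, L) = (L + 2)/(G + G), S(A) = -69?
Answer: 12003/2 ≈ 6001.5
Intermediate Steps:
w(G, L) = (2 + L)/(2*G) (w(G, L) = (2 + L)/((2*G)) = (2 + L)*(1/(2*G)) = (2 + L)/(2*G))
R(j) = 41/2 + 2*j² (R(j) = (2 - 1)/(2*(1/((j + j)*(j + j) - 1))) - 1*(-21) = (½)*1/1/((2*j)*(2*j) - 1) + 21 = (½)*1/1/(4*j² - 1) + 21 = (½)*1/1/(-1 + 4*j²) + 21 = (½)*(-1 + 4*j²)*1 + 21 = (-½ + 2*j²) + 21 = 41/2 + 2*j²)
R(-55) + S(20 - 1*21) = (41/2 + 2*(-55)²) - 69 = (41/2 + 2*3025) - 69 = (41/2 + 6050) - 69 = 12141/2 - 69 = 12003/2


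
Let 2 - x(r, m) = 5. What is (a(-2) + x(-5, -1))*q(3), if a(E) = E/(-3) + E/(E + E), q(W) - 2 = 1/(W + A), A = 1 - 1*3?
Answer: -11/2 ≈ -5.5000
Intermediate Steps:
A = -2 (A = 1 - 3 = -2)
x(r, m) = -3 (x(r, m) = 2 - 1*5 = 2 - 5 = -3)
q(W) = 2 + 1/(-2 + W) (q(W) = 2 + 1/(W - 2) = 2 + 1/(-2 + W))
a(E) = ½ - E/3 (a(E) = E*(-⅓) + E/((2*E)) = -E/3 + E*(1/(2*E)) = -E/3 + ½ = ½ - E/3)
(a(-2) + x(-5, -1))*q(3) = ((½ - ⅓*(-2)) - 3)*((-3 + 2*3)/(-2 + 3)) = ((½ + ⅔) - 3)*((-3 + 6)/1) = (7/6 - 3)*(1*3) = -11/6*3 = -11/2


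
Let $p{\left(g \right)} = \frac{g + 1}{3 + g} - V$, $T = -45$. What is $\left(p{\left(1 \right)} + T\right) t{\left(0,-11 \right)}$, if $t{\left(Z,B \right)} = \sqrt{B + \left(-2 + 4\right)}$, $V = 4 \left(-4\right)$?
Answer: $- \frac{171 i}{2} \approx - 85.5 i$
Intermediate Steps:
$V = -16$
$t{\left(Z,B \right)} = \sqrt{2 + B}$ ($t{\left(Z,B \right)} = \sqrt{B + 2} = \sqrt{2 + B}$)
$p{\left(g \right)} = 16 + \frac{1 + g}{3 + g}$ ($p{\left(g \right)} = \frac{g + 1}{3 + g} - -16 = \frac{1 + g}{3 + g} + 16 = 16 + \frac{1 + g}{3 + g}$)
$\left(p{\left(1 \right)} + T\right) t{\left(0,-11 \right)} = \left(\frac{49 + 17 \cdot 1}{3 + 1} - 45\right) \sqrt{2 - 11} = \left(\frac{49 + 17}{4} - 45\right) \sqrt{-9} = \left(\frac{1}{4} \cdot 66 - 45\right) 3 i = \left(\frac{33}{2} - 45\right) 3 i = - \frac{57 \cdot 3 i}{2} = - \frac{171 i}{2}$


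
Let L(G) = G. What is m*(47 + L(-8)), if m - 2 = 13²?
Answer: 6669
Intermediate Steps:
m = 171 (m = 2 + 13² = 2 + 169 = 171)
m*(47 + L(-8)) = 171*(47 - 8) = 171*39 = 6669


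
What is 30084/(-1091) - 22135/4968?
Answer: -173606597/5420088 ≈ -32.030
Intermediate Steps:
30084/(-1091) - 22135/4968 = 30084*(-1/1091) - 22135*1/4968 = -30084/1091 - 22135/4968 = -173606597/5420088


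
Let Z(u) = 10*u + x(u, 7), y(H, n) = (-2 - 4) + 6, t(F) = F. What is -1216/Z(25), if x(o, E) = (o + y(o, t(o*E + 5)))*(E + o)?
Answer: -608/525 ≈ -1.1581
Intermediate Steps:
y(H, n) = 0 (y(H, n) = -6 + 6 = 0)
x(o, E) = o*(E + o) (x(o, E) = (o + 0)*(E + o) = o*(E + o))
Z(u) = 10*u + u*(7 + u)
-1216/Z(25) = -1216*1/(25*(17 + 25)) = -1216/(25*42) = -1216/1050 = -1216*1/1050 = -608/525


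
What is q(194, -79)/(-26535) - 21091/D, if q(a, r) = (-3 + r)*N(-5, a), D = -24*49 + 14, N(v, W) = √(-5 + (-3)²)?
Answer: 79977179/4404810 ≈ 18.157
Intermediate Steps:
N(v, W) = 2 (N(v, W) = √(-5 + 9) = √4 = 2)
D = -1162 (D = -1176 + 14 = -1162)
q(a, r) = -6 + 2*r (q(a, r) = (-3 + r)*2 = -6 + 2*r)
q(194, -79)/(-26535) - 21091/D = (-6 + 2*(-79))/(-26535) - 21091/(-1162) = (-6 - 158)*(-1/26535) - 21091*(-1/1162) = -164*(-1/26535) + 3013/166 = 164/26535 + 3013/166 = 79977179/4404810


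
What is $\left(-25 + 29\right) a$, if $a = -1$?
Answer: $-4$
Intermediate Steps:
$\left(-25 + 29\right) a = \left(-25 + 29\right) \left(-1\right) = 4 \left(-1\right) = -4$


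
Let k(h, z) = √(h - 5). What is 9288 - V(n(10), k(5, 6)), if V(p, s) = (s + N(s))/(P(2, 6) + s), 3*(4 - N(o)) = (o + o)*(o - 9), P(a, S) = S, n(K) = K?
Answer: 27862/3 ≈ 9287.3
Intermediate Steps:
N(o) = 4 - 2*o*(-9 + o)/3 (N(o) = 4 - (o + o)*(o - 9)/3 = 4 - 2*o*(-9 + o)/3)
k(h, z) = √(-5 + h)
V(p, s) = (4 + 7*s - 2*s²/3)/(6 + s) (V(p, s) = (s + (4 + 6*s - 2*s²/3))/(6 + s) = (4 + 7*s - 2*s²/3)/(6 + s))
9288 - V(n(10), k(5, 6)) = 9288 - (12 - 2*(√(-5 + 5))² + 21*√(-5 + 5))/(3*(6 + √(-5 + 5))) = 9288 - (12 - 2*(√0)² + 21*√0)/(3*(6 + √0)) = 9288 - (12 - 2*0² + 21*0)/(3*(6 + 0)) = 9288 - (12 - 2*0 + 0)/(3*6) = 9288 - (12 + 0 + 0)/(3*6) = 9288 - 12/(3*6) = 9288 - 1*⅔ = 9288 - ⅔ = 27862/3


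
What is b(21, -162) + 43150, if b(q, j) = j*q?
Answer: 39748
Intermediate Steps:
b(21, -162) + 43150 = -162*21 + 43150 = -3402 + 43150 = 39748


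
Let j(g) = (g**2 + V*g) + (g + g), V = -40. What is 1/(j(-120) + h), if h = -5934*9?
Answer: -1/34446 ≈ -2.9031e-5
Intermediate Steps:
h = -53406
j(g) = g**2 - 38*g (j(g) = (g**2 - 40*g) + (g + g) = (g**2 - 40*g) + 2*g = g**2 - 38*g)
1/(j(-120) + h) = 1/(-120*(-38 - 120) - 53406) = 1/(-120*(-158) - 53406) = 1/(18960 - 53406) = 1/(-34446) = -1/34446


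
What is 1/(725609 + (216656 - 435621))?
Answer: 1/506644 ≈ 1.9738e-6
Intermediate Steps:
1/(725609 + (216656 - 435621)) = 1/(725609 - 218965) = 1/506644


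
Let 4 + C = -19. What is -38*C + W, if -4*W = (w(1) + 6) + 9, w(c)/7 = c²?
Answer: 1737/2 ≈ 868.50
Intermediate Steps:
C = -23 (C = -4 - 19 = -23)
w(c) = 7*c²
W = -11/2 (W = -((7*1² + 6) + 9)/4 = -((7*1 + 6) + 9)/4 = -((7 + 6) + 9)/4 = -(13 + 9)/4 = -¼*22 = -11/2 ≈ -5.5000)
-38*C + W = -38*(-23) - 11/2 = 874 - 11/2 = 1737/2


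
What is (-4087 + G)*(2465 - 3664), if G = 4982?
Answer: -1073105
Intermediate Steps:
(-4087 + G)*(2465 - 3664) = (-4087 + 4982)*(2465 - 3664) = 895*(-1199) = -1073105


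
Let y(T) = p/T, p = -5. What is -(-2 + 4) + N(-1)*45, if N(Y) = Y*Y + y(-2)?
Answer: 311/2 ≈ 155.50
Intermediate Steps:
y(T) = -5/T
N(Y) = 5/2 + Y² (N(Y) = Y*Y - 5/(-2) = Y² - 5*(-½) = Y² + 5/2 = 5/2 + Y²)
-(-2 + 4) + N(-1)*45 = -(-2 + 4) + (5/2 + (-1)²)*45 = -1*2 + (5/2 + 1)*45 = -2 + (7/2)*45 = -2 + 315/2 = 311/2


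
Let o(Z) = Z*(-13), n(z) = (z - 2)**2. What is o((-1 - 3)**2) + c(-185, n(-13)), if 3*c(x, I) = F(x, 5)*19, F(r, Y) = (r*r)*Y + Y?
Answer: 3250846/3 ≈ 1.0836e+6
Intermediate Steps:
n(z) = (-2 + z)**2
F(r, Y) = Y + Y*r**2 (F(r, Y) = r**2*Y + Y = Y*r**2 + Y = Y + Y*r**2)
c(x, I) = 95/3 + 95*x**2/3 (c(x, I) = ((5*(1 + x**2))*19)/3 = ((5 + 5*x**2)*19)/3 = (95 + 95*x**2)/3 = 95/3 + 95*x**2/3)
o(Z) = -13*Z
o((-1 - 3)**2) + c(-185, n(-13)) = -13*(-1 - 3)**2 + (95/3 + (95/3)*(-185)**2) = -13*(-4)**2 + (95/3 + (95/3)*34225) = -13*16 + (95/3 + 3251375/3) = -208 + 3251470/3 = 3250846/3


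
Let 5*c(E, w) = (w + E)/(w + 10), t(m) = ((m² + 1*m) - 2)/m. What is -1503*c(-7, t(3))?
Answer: 16533/200 ≈ 82.665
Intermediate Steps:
t(m) = (-2 + m + m²)/m (t(m) = ((m² + m) - 2)/m = ((m + m²) - 2)/m = (-2 + m + m²)/m)
c(E, w) = (E + w)/(5*(10 + w)) (c(E, w) = ((w + E)/(w + 10))/5 = ((E + w)/(10 + w))/5 = (E + w)/(5*(10 + w)))
-1503*c(-7, t(3)) = -1503*(-7 + (1 + 3 - 2/3))/(5*(10 + (1 + 3 - 2/3))) = -1503*(-7 + (1 + 3 - 2*⅓))/(5*(10 + (1 + 3 - 2*⅓))) = -1503*(-7 + (1 + 3 - ⅔))/(5*(10 + (1 + 3 - ⅔))) = -1503*(-7 + 10/3)/(5*(10 + 10/3)) = -1503*(-11)/(5*40/3*3) = -1503*3*(-11)/(5*40*3) = -1503*(-11/200) = 16533/200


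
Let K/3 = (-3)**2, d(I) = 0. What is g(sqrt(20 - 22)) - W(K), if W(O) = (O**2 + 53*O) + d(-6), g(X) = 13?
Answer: -2147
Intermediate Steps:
K = 27 (K = 3*(-3)**2 = 3*9 = 27)
W(O) = O**2 + 53*O (W(O) = (O**2 + 53*O) + 0 = O**2 + 53*O)
g(sqrt(20 - 22)) - W(K) = 13 - 27*(53 + 27) = 13 - 27*80 = 13 - 1*2160 = 13 - 2160 = -2147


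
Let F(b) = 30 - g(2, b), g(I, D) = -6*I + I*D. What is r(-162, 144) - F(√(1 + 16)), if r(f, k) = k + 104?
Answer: 206 + 2*√17 ≈ 214.25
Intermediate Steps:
g(I, D) = -6*I + D*I
r(f, k) = 104 + k
F(b) = 42 - 2*b (F(b) = 30 - 2*(-6 + b) = 30 - (-12 + 2*b) = 30 + (12 - 2*b) = 42 - 2*b)
r(-162, 144) - F(√(1 + 16)) = (104 + 144) - (42 - 2*√(1 + 16)) = 248 - (42 - 2*√17) = 248 + (-42 + 2*√17) = 206 + 2*√17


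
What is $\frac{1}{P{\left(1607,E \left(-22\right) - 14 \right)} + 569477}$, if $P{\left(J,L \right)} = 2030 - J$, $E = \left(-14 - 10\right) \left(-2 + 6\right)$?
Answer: $\frac{1}{569900} \approx 1.7547 \cdot 10^{-6}$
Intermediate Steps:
$E = -96$ ($E = \left(-24\right) 4 = -96$)
$\frac{1}{P{\left(1607,E \left(-22\right) - 14 \right)} + 569477} = \frac{1}{\left(2030 - 1607\right) + 569477} = \frac{1}{423 + 569477} = \frac{1}{569900}$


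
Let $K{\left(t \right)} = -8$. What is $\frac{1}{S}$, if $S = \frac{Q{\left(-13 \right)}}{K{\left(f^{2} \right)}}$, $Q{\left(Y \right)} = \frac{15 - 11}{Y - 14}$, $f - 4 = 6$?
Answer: $54$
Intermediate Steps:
$f = 10$ ($f = 4 + 6 = 10$)
$Q{\left(Y \right)} = \frac{4}{-14 + Y}$
$S = \frac{1}{54}$ ($S = \frac{4 \frac{1}{-14 - 13}}{-8} = \frac{4}{-27} \left(- \frac{1}{8}\right) = 4 \left(- \frac{1}{27}\right) \left(- \frac{1}{8}\right) = \left(- \frac{4}{27}\right) \left(- \frac{1}{8}\right) = \frac{1}{54} \approx 0.018519$)
$\frac{1}{S} = \frac{1}{\frac{1}{54}} = 54$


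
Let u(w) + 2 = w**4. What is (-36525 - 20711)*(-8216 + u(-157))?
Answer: -34774589366988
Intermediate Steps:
u(w) = -2 + w**4
(-36525 - 20711)*(-8216 + u(-157)) = (-36525 - 20711)*(-8216 + (-2 + (-157)**4)) = -57236*(-8216 + (-2 + 607573201)) = -57236*(-8216 + 607573199) = -57236*607564983 = -34774589366988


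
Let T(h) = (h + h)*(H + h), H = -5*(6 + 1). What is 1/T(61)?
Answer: 1/3172 ≈ 0.00031526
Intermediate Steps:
H = -35 (H = -5*7 = -35)
T(h) = 2*h*(-35 + h) (T(h) = (h + h)*(-35 + h) = (2*h)*(-35 + h) = 2*h*(-35 + h))
1/T(61) = 1/(2*61*(-35 + 61)) = 1/(2*61*26) = 1/3172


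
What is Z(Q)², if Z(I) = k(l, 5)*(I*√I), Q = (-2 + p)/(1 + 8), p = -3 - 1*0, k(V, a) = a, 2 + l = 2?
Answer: -3125/729 ≈ -4.2867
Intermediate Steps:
l = 0 (l = -2 + 2 = 0)
p = -3 (p = -3 + 0 = -3)
Q = -5/9 (Q = (-2 - 3)/(1 + 8) = -5/9 ≈ -0.55556)
Z(I) = 5*I^(3/2) (Z(I) = 5*(I*√I) = 5*I^(3/2))
Z(Q)² = (5*(-5/9)^(3/2))² = (5*(-5*I*√5/27))² = (-25*I*√5/27)² = -3125/729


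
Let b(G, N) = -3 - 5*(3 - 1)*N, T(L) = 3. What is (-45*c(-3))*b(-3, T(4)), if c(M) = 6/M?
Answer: -2970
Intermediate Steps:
b(G, N) = -3 - 10*N
(-45*c(-3))*b(-3, T(4)) = (-270/(-3))*(-3 - 10*3) = (-270*(-1)/3)*(-3 - 30) = -45*(-2)*(-33) = 90*(-33) = -2970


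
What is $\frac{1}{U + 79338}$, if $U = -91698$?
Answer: $- \frac{1}{12360} \approx -8.0906 \cdot 10^{-5}$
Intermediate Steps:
$\frac{1}{U + 79338} = \frac{1}{-91698 + 79338} = \frac{1}{-12360} = - \frac{1}{12360}$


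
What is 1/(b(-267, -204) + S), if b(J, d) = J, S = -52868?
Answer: -1/53135 ≈ -1.8820e-5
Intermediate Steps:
1/(b(-267, -204) + S) = 1/(-267 - 52868) = 1/(-53135) = -1/53135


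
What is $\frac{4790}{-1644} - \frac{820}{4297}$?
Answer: $- \frac{10965355}{3532134} \approx -3.1045$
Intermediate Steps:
$\frac{4790}{-1644} - \frac{820}{4297} = 4790 \left(- \frac{1}{1644}\right) - \frac{820}{4297} = - \frac{2395}{822} - \frac{820}{4297} = - \frac{10965355}{3532134}$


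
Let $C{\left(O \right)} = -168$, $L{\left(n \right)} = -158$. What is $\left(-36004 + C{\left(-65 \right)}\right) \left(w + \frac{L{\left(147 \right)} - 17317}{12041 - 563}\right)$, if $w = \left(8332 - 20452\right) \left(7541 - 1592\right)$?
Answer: $\frac{4989236491378630}{1913} \approx 2.6081 \cdot 10^{12}$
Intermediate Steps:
$w = -72101880$ ($w = \left(-12120\right) 5949 = -72101880$)
$\left(-36004 + C{\left(-65 \right)}\right) \left(w + \frac{L{\left(147 \right)} - 17317}{12041 - 563}\right) = \left(-36004 - 168\right) \left(-72101880 + \frac{-158 - 17317}{12041 - 563}\right) = - 36172 \left(-72101880 - \frac{17475}{11478}\right) = - 36172 \left(-72101880 - \frac{5825}{3826}\right) = \left(-36172\right) \left(- \frac{275861798705}{3826}\right) = \frac{4989236491378630}{1913}$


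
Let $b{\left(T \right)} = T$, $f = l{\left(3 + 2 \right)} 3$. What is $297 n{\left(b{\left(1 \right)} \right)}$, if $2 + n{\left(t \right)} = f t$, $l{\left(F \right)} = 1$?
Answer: $297$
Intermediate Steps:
$f = 3$ ($f = 1 \cdot 3 = 3$)
$n{\left(t \right)} = -2 + 3 t$
$297 n{\left(b{\left(1 \right)} \right)} = 297 \left(-2 + 3 \cdot 1\right) = 297 \left(-2 + 3\right) = 297 \cdot 1 = 297$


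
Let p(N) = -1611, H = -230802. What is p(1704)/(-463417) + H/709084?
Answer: -196682595/610783606 ≈ -0.32202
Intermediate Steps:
p(1704)/(-463417) + H/709084 = -1611/(-463417) - 230802/709084 = -1611*(-1/463417) - 230802*1/709084 = 1611/463417 - 429/1318 = -196682595/610783606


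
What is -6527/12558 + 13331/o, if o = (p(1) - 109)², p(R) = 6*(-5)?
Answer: 41302531/242633118 ≈ 0.17023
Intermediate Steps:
p(R) = -30
o = 19321 (o = (-30 - 109)² = (-139)² = 19321)
-6527/12558 + 13331/o = -6527/12558 + 13331/19321 = 41302531/242633118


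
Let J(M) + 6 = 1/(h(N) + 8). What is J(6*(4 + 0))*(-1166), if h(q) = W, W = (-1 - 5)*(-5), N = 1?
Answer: 132341/19 ≈ 6965.3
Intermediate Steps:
W = 30 (W = -6*(-5) = 30)
h(q) = 30
J(M) = -227/38 (J(M) = -6 + 1/(30 + 8) = -6 + 1/38 = -227/38)
J(6*(4 + 0))*(-1166) = -227/38*(-1166) = 132341/19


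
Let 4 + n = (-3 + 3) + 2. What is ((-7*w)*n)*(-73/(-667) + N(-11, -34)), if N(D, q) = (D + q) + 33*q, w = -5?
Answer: 54482120/667 ≈ 81682.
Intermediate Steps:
n = -2 (n = -4 + ((-3 + 3) + 2) = -4 + (0 + 2) = -4 + 2 = -2)
N(D, q) = D + 34*q
((-7*w)*n)*(-73/(-667) + N(-11, -34)) = (-7*(-5)*(-2))*(-73/(-667) + (-11 + 34*(-34))) = (35*(-2))*(-73*(-1/667) + (-11 - 1156)) = -70*(73/667 - 1167) = -70*(-778316/667) = 54482120/667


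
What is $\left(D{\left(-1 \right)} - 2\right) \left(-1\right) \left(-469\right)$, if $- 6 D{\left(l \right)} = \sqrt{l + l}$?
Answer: $-938 - \frac{469 i \sqrt{2}}{6} \approx -938.0 - 110.54 i$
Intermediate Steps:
$D{\left(l \right)} = - \frac{\sqrt{2} \sqrt{l}}{6}$ ($D{\left(l \right)} = - \frac{\sqrt{l + l}}{6} = - \frac{\sqrt{2 l}}{6} = - \frac{\sqrt{2} \sqrt{l}}{6}$)
$\left(D{\left(-1 \right)} - 2\right) \left(-1\right) \left(-469\right) = \left(- \frac{\sqrt{2} \sqrt{-1}}{6} - 2\right) \left(-1\right) \left(-469\right) = \left(- \frac{\sqrt{2} i}{6} - 2\right) \left(-1\right) \left(-469\right) = \left(- \frac{i \sqrt{2}}{6} - 2\right) \left(-1\right) \left(-469\right) = \left(-2 - \frac{i \sqrt{2}}{6}\right) \left(-1\right) \left(-469\right) = \left(2 + \frac{i \sqrt{2}}{6}\right) \left(-469\right) = -938 - \frac{469 i \sqrt{2}}{6}$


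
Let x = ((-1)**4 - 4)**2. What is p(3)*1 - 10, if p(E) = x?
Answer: -1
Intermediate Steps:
x = 9 (x = (1 - 4)**2 = (-3)**2 = 9)
p(E) = 9
p(3)*1 - 10 = 9*1 - 10 = 9 - 10 = -1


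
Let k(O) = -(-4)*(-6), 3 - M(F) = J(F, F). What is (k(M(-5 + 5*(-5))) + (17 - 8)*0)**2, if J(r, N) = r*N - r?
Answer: 576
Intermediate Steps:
J(r, N) = -r + N*r (J(r, N) = N*r - r = -r + N*r)
M(F) = 3 - F*(-1 + F)
k(O) = -24 (k(O) = -1*24 = -24)
(k(M(-5 + 5*(-5))) + (17 - 8)*0)**2 = (-24 + (17 - 8)*0)**2 = (-24 + 9*0)**2 = (-24 + 0)**2 = (-24)**2 = 576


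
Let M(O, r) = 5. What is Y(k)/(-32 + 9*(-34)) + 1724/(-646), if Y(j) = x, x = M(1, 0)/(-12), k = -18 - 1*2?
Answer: -3494657/1310088 ≈ -2.6675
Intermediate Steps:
k = -20 (k = -18 - 2 = -20)
x = -5/12 (x = 5/(-12) = 5*(-1/12) = -5/12 ≈ -0.41667)
Y(j) = -5/12
Y(k)/(-32 + 9*(-34)) + 1724/(-646) = -5/(12*(-32 + 9*(-34))) + 1724/(-646) = -5/(12*(-32 - 306)) + 1724*(-1/646) = -5/12/(-338) - 862/323 = -5/12*(-1/338) - 862/323 = 5/4056 - 862/323 = -3494657/1310088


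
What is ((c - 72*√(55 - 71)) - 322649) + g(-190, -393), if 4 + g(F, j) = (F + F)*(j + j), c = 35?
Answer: -23938 - 288*I ≈ -23938.0 - 288.0*I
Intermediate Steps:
g(F, j) = -4 + 4*F*j (g(F, j) = -4 + (F + F)*(j + j) = -4 + (2*F)*(2*j) = -4 + 4*F*j)
((c - 72*√(55 - 71)) - 322649) + g(-190, -393) = ((35 - 72*√(55 - 71)) - 322649) + (-4 + 4*(-190)*(-393)) = ((35 - 288*I) - 322649) + (-4 + 298680) = ((35 - 288*I) - 322649) + 298676 = (-322614 - 288*I) + 298676 = -23938 - 288*I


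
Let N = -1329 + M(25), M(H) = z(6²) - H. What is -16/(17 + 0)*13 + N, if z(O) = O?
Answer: -22614/17 ≈ -1330.2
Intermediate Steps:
M(H) = 36 - H (M(H) = 6² - H = 36 - H)
N = -1318 (N = -1329 + (36 - 1*25) = -1329 + (36 - 25) = -1329 + 11 = -1318)
-16/(17 + 0)*13 + N = -16/(17 + 0)*13 - 1318 = -16/17*13 - 1318 = -208/17 - 1318 = -22614/17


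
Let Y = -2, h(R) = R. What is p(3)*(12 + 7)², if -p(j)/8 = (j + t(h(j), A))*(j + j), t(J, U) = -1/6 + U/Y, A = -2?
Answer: -66424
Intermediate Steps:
t(J, U) = -⅙ - U/2 (t(J, U) = -1/6 + U/(-2) = -1*⅙ + U*(-½) = -⅙ - U/2)
p(j) = -16*j*(⅚ + j) (p(j) = -8*(j + (-⅙ - ½*(-2)))*(j + j) = -8*(j + (-⅙ + 1))*2*j = -8*(j + ⅚)*2*j = -8*(⅚ + j)*2*j = -16*j*(⅚ + j))
p(3)*(12 + 7)² = (-8/3*3*(5 + 6*3))*(12 + 7)² = -8/3*3*(5 + 18)*19² = -8/3*3*23*361 = -184*361 = -66424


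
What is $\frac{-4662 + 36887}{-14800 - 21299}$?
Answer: $- \frac{32225}{36099} \approx -0.89268$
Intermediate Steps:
$\frac{-4662 + 36887}{-14800 - 21299} = \frac{32225}{-14800 - 21299} = \frac{32225}{-36099} = 32225 \left(- \frac{1}{36099}\right) = - \frac{32225}{36099}$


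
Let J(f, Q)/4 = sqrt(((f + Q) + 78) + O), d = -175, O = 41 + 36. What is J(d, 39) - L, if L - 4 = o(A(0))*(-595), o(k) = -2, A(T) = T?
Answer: -1194 + 4*sqrt(19) ≈ -1176.6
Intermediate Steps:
O = 77
J(f, Q) = 4*sqrt(155 + Q + f) (J(f, Q) = 4*sqrt(((f + Q) + 78) + 77) = 4*sqrt(((Q + f) + 78) + 77) = 4*sqrt((78 + Q + f) + 77) = 4*sqrt(155 + Q + f))
L = 1194 (L = 4 - 2*(-595) = 4 + 1190 = 1194)
J(d, 39) - L = 4*sqrt(155 + 39 - 175) - 1*1194 = 4*sqrt(19) - 1194 = -1194 + 4*sqrt(19)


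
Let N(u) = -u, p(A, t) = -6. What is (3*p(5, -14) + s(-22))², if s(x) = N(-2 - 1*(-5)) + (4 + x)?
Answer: 1521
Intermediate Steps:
s(x) = 1 + x (s(x) = -(-2 - 1*(-5)) + (4 + x) = -(-2 + 5) + (4 + x) = -1*3 + (4 + x) = -3 + (4 + x) = 1 + x)
(3*p(5, -14) + s(-22))² = (3*(-6) + (1 - 22))² = (-18 - 21)² = (-39)² = 1521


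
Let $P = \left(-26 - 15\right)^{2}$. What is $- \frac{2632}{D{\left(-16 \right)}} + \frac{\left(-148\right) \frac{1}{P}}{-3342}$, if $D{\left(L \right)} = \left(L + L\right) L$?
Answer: $- \frac{924140143}{179772864} \approx -5.1406$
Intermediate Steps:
$P = 1681$ ($P = \left(-41\right)^{2} = 1681$)
$D{\left(L \right)} = 2 L^{2}$ ($D{\left(L \right)} = 2 L L = 2 L^{2}$)
$- \frac{2632}{D{\left(-16 \right)}} + \frac{\left(-148\right) \frac{1}{P}}{-3342} = - \frac{2632}{2 \left(-16\right)^{2}} + \frac{\left(-148\right) \frac{1}{1681}}{-3342} = - \frac{2632}{2 \cdot 256} + \left(-148\right) \frac{1}{1681} \left(- \frac{1}{3342}\right) = - \frac{2632}{512} - - \frac{74}{2808951} = \left(-2632\right) \frac{1}{512} + \frac{74}{2808951} = - \frac{329}{64} + \frac{74}{2808951} = - \frac{924140143}{179772864}$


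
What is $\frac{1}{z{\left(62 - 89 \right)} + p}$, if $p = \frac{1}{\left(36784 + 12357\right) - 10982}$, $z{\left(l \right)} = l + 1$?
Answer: $- \frac{38159}{992133} \approx -0.038462$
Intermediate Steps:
$z{\left(l \right)} = 1 + l$
$p = \frac{1}{38159}$ ($p = \frac{1}{49141 - 10982} = \frac{1}{38159} \approx 2.6206 \cdot 10^{-5}$)
$\frac{1}{z{\left(62 - 89 \right)} + p} = \frac{1}{\left(1 + \left(62 - 89\right)\right) + \frac{1}{38159}} = \frac{1}{\left(1 - 27\right) + \frac{1}{38159}} = \frac{1}{-26 + \frac{1}{38159}} = \frac{1}{- \frac{992133}{38159}} = - \frac{38159}{992133}$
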